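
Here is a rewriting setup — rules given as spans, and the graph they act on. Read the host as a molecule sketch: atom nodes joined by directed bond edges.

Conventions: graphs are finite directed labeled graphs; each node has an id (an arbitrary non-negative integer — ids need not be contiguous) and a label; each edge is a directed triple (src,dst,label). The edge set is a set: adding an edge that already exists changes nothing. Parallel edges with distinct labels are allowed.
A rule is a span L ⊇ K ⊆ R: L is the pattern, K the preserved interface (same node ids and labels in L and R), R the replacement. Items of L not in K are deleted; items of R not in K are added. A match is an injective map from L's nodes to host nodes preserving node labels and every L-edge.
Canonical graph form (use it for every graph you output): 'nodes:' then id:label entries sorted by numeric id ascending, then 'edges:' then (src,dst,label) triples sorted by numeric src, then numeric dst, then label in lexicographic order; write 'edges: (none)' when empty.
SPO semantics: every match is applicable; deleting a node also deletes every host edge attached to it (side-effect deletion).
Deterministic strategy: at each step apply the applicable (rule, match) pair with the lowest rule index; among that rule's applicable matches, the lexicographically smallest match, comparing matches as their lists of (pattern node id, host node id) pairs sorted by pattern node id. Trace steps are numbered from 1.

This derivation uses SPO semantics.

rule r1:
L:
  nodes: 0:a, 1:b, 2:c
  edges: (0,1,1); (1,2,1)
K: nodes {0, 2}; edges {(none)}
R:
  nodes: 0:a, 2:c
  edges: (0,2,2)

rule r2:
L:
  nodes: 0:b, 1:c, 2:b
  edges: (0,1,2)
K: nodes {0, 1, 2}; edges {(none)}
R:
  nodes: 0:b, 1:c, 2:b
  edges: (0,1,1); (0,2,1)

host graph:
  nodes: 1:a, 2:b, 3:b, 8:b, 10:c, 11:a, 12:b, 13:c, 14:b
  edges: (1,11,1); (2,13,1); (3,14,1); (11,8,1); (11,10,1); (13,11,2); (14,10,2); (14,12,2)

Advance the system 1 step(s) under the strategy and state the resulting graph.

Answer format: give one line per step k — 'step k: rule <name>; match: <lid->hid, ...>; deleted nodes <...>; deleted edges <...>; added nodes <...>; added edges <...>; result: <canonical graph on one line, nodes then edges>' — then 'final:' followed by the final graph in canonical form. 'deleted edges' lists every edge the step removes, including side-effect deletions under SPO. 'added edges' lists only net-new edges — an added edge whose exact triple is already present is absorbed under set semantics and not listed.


step 1: rule r2; match: 0->14, 1->10, 2->2; deleted nodes (none); deleted edges (14,10,2); added nodes (none); added edges (14,2,1); (14,10,1); result: nodes: 1:a, 2:b, 3:b, 8:b, 10:c, 11:a, 12:b, 13:c, 14:b edges: (1,11,1); (2,13,1); (3,14,1); (11,8,1); (11,10,1); (13,11,2); (14,2,1); (14,10,1); (14,12,2)
final:
nodes: 1:a, 2:b, 3:b, 8:b, 10:c, 11:a, 12:b, 13:c, 14:b
edges: (1,11,1); (2,13,1); (3,14,1); (11,8,1); (11,10,1); (13,11,2); (14,2,1); (14,10,1); (14,12,2)


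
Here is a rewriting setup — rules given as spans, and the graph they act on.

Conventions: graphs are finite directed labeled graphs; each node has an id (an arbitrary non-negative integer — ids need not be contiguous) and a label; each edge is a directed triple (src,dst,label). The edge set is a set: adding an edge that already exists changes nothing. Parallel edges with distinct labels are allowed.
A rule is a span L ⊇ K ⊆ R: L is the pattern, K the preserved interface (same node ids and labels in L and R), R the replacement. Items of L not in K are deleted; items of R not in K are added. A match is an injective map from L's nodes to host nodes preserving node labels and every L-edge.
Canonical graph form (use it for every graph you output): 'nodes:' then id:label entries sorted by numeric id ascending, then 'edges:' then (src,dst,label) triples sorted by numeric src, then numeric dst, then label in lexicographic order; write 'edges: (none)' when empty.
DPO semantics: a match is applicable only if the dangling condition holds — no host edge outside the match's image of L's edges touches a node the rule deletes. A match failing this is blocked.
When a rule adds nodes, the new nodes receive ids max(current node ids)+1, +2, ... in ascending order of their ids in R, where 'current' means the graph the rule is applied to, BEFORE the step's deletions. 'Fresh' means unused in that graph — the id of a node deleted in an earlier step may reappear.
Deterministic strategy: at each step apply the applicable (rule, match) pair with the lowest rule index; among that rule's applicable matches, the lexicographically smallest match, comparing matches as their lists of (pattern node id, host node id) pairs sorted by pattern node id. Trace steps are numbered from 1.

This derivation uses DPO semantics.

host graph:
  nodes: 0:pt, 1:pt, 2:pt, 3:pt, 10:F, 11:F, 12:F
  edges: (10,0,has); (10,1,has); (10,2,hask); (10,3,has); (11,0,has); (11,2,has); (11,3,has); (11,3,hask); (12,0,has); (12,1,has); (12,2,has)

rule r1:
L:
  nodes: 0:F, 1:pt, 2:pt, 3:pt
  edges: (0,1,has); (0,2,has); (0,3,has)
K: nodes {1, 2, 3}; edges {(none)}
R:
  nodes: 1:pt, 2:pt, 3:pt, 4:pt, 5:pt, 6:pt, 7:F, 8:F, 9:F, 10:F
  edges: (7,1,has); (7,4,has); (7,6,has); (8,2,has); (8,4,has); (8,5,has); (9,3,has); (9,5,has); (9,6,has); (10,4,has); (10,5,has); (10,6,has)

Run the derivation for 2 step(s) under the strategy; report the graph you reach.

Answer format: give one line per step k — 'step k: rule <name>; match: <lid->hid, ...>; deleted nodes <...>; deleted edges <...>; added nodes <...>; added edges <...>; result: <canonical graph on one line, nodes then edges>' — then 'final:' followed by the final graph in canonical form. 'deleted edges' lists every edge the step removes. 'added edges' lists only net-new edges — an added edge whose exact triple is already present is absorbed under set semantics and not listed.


step 1: rule r1; match: 0->12, 1->0, 2->1, 3->2; deleted nodes 12; deleted edges (12,0,has); (12,1,has); (12,2,has); added nodes 13, 14, 15, 16, 17, 18, 19; added edges (16,0,has); (16,13,has); (16,15,has); (17,1,has); (17,13,has); (17,14,has); (18,2,has); (18,14,has); (18,15,has); (19,13,has); (19,14,has); (19,15,has); result: nodes: 0:pt, 1:pt, 2:pt, 3:pt, 10:F, 11:F, 13:pt, 14:pt, 15:pt, 16:F, 17:F, 18:F, 19:F edges: (10,0,has); (10,1,has); (10,2,hask); (10,3,has); (11,0,has); (11,2,has); (11,3,has); (11,3,hask); (16,0,has); (16,13,has); (16,15,has); (17,1,has); (17,13,has); (17,14,has); (18,2,has); (18,14,has); (18,15,has); (19,13,has); (19,14,has); (19,15,has)
step 2: rule r1; match: 0->16, 1->0, 2->13, 3->15; deleted nodes 16; deleted edges (16,0,has); (16,13,has); (16,15,has); added nodes 20, 21, 22, 23, 24, 25, 26; added edges (23,0,has); (23,20,has); (23,22,has); (24,13,has); (24,20,has); (24,21,has); (25,15,has); (25,21,has); (25,22,has); (26,20,has); (26,21,has); (26,22,has); result: nodes: 0:pt, 1:pt, 2:pt, 3:pt, 10:F, 11:F, 13:pt, 14:pt, 15:pt, 17:F, 18:F, 19:F, 20:pt, 21:pt, 22:pt, 23:F, 24:F, 25:F, 26:F edges: (10,0,has); (10,1,has); (10,2,hask); (10,3,has); (11,0,has); (11,2,has); (11,3,has); (11,3,hask); (17,1,has); (17,13,has); (17,14,has); (18,2,has); (18,14,has); (18,15,has); (19,13,has); (19,14,has); (19,15,has); (23,0,has); (23,20,has); (23,22,has); (24,13,has); (24,20,has); (24,21,has); (25,15,has); (25,21,has); (25,22,has); (26,20,has); (26,21,has); (26,22,has)
final:
nodes: 0:pt, 1:pt, 2:pt, 3:pt, 10:F, 11:F, 13:pt, 14:pt, 15:pt, 17:F, 18:F, 19:F, 20:pt, 21:pt, 22:pt, 23:F, 24:F, 25:F, 26:F
edges: (10,0,has); (10,1,has); (10,2,hask); (10,3,has); (11,0,has); (11,2,has); (11,3,has); (11,3,hask); (17,1,has); (17,13,has); (17,14,has); (18,2,has); (18,14,has); (18,15,has); (19,13,has); (19,14,has); (19,15,has); (23,0,has); (23,20,has); (23,22,has); (24,13,has); (24,20,has); (24,21,has); (25,15,has); (25,21,has); (25,22,has); (26,20,has); (26,21,has); (26,22,has)


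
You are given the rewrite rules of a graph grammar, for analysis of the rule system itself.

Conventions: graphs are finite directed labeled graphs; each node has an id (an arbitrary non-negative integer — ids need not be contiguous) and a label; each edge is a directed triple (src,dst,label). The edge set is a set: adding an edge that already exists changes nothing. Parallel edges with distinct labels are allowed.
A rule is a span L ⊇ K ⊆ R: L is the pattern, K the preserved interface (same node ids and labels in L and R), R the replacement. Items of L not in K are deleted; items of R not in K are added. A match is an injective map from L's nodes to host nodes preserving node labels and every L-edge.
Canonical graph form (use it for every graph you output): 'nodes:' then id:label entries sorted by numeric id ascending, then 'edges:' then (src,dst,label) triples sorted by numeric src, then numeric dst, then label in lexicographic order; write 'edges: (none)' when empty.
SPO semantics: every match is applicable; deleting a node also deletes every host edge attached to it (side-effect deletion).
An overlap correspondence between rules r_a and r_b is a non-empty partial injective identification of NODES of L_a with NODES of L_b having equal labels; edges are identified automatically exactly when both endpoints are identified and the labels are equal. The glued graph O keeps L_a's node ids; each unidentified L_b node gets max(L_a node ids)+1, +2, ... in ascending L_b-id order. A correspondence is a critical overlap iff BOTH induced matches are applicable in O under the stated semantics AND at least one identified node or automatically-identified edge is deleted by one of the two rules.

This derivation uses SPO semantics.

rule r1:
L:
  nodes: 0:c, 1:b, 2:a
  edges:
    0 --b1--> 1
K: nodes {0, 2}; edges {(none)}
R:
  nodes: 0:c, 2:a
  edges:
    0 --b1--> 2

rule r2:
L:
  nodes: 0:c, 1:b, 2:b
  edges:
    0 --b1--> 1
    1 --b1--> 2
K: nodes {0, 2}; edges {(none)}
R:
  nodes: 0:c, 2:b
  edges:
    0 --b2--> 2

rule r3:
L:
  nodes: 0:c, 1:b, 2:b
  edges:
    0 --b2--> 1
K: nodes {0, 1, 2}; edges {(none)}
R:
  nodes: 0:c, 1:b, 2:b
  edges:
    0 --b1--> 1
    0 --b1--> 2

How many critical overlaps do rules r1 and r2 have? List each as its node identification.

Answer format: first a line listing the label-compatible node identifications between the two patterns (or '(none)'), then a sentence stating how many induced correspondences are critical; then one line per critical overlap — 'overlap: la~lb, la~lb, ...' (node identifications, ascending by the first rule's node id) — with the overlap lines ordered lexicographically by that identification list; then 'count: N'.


label-compatible node identifications between L(r1) and L(r2): 0~0, 1~1, 1~2
4 of the induced correspondences are critical overlaps of r1 and r2.
overlap: 0~0, 1~1
overlap: 0~0, 1~2
overlap: 1~1
overlap: 1~2
count: 4


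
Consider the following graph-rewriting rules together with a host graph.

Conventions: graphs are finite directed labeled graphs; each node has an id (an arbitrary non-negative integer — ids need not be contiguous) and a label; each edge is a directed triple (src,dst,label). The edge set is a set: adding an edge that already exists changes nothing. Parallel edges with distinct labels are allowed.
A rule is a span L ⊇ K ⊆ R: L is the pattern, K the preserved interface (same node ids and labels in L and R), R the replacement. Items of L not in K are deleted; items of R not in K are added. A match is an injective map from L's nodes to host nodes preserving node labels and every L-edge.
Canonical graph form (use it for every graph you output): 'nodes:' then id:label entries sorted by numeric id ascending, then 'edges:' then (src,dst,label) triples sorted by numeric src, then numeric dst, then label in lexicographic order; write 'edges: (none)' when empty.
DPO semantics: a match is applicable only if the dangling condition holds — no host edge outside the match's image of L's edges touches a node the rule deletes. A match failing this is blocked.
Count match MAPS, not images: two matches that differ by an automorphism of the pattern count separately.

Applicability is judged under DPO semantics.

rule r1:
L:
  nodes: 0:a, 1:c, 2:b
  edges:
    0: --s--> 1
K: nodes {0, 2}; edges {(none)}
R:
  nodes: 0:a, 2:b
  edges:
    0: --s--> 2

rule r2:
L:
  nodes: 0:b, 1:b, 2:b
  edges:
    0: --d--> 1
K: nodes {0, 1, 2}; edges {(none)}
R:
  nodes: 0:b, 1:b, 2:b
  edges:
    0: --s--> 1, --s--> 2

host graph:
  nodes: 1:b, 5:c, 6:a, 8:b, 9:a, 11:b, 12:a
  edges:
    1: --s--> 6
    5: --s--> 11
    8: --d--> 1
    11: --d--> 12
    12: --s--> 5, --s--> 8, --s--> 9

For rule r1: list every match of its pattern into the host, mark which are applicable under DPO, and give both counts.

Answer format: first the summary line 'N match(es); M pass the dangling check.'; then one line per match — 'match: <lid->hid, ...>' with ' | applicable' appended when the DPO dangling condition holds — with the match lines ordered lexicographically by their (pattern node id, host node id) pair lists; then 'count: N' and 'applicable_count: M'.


3 match(es); 0 pass the dangling check.
match: 0->12, 1->5, 2->1
match: 0->12, 1->5, 2->8
match: 0->12, 1->5, 2->11
count: 3
applicable_count: 0


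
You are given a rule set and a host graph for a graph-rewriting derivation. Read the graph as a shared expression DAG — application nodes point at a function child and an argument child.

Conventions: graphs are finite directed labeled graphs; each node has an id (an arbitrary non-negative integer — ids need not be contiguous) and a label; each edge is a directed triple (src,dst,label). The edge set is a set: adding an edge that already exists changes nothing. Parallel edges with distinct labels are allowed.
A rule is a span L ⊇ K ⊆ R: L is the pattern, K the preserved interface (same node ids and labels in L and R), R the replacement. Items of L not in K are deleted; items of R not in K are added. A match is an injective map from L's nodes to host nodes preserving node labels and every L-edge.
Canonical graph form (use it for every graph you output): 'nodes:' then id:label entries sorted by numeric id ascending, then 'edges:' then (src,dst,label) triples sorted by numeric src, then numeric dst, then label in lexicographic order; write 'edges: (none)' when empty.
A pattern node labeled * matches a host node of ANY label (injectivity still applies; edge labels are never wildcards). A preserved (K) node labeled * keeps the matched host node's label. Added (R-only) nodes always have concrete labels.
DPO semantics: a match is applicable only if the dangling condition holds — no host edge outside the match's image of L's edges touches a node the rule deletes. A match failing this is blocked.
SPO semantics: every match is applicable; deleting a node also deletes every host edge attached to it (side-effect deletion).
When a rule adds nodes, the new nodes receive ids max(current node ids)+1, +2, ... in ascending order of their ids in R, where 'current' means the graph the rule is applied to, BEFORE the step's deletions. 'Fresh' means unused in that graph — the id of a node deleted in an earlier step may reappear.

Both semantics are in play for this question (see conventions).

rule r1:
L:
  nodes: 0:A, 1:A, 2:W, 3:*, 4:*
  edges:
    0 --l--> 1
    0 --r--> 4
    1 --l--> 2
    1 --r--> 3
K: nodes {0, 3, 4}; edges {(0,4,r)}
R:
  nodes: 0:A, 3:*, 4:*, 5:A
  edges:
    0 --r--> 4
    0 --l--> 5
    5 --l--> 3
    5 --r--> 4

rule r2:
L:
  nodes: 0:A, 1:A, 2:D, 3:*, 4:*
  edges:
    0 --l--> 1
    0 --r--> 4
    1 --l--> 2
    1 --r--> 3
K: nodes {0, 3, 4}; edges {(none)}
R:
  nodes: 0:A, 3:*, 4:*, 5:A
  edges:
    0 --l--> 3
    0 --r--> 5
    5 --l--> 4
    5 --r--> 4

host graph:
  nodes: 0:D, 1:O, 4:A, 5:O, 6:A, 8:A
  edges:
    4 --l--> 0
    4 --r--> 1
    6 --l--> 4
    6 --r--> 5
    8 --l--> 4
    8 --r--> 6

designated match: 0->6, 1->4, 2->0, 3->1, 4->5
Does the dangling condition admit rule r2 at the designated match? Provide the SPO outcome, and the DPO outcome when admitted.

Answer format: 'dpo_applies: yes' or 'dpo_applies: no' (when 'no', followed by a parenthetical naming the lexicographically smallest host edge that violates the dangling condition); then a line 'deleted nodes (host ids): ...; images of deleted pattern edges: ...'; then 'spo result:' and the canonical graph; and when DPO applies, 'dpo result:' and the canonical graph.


dpo_applies: no
(the rule deletes node 4, which keeps host edge (8,4,l) outside the match image — the dangling condition fails, DPO blocks; SPO proceeds and side-deletes such edges)
deleted nodes (host ids): 0, 4; images of deleted pattern edges: (4,0,l); (4,1,r); (6,4,l); (6,5,r)
spo result:
nodes: 1:O, 5:O, 6:A, 8:A, 9:A
edges: (6,1,l); (6,9,r); (8,6,r); (9,5,l); (9,5,r)


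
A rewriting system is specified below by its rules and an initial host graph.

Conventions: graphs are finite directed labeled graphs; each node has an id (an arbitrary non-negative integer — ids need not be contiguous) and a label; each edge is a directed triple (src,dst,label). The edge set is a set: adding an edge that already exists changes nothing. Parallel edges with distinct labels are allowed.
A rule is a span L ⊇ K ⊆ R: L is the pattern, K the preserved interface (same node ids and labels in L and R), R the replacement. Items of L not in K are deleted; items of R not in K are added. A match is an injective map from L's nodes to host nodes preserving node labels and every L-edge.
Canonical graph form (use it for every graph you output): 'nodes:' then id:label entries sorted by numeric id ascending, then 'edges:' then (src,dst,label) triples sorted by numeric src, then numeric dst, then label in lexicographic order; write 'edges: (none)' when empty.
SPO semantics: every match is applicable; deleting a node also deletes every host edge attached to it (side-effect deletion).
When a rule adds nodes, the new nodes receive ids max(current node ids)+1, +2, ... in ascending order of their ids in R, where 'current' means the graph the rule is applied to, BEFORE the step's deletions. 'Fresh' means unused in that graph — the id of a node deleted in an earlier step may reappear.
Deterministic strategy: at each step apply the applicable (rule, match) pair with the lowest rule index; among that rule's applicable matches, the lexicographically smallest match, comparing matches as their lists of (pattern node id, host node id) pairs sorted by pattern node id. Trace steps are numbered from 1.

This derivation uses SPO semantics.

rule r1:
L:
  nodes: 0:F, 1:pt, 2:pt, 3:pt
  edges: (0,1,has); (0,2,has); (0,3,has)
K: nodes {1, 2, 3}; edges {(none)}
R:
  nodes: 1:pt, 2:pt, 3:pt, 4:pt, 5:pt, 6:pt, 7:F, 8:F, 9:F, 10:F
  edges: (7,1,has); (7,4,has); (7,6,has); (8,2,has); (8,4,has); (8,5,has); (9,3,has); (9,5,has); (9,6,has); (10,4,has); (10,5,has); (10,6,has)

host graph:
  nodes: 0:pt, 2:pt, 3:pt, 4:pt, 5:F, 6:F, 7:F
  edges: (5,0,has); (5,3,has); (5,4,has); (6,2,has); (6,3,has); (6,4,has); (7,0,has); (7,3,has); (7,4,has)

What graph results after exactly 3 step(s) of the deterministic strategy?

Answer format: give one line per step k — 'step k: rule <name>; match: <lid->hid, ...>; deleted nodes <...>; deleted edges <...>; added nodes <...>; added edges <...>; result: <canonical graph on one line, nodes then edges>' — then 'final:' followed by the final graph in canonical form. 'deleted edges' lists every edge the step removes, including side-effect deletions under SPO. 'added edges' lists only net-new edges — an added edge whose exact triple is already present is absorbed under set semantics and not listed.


step 1: rule r1; match: 0->5, 1->0, 2->3, 3->4; deleted nodes 5; deleted edges (5,0,has); (5,3,has); (5,4,has); added nodes 8, 9, 10, 11, 12, 13, 14; added edges (11,0,has); (11,8,has); (11,10,has); (12,3,has); (12,8,has); (12,9,has); (13,4,has); (13,9,has); (13,10,has); (14,8,has); (14,9,has); (14,10,has); result: nodes: 0:pt, 2:pt, 3:pt, 4:pt, 6:F, 7:F, 8:pt, 9:pt, 10:pt, 11:F, 12:F, 13:F, 14:F edges: (6,2,has); (6,3,has); (6,4,has); (7,0,has); (7,3,has); (7,4,has); (11,0,has); (11,8,has); (11,10,has); (12,3,has); (12,8,has); (12,9,has); (13,4,has); (13,9,has); (13,10,has); (14,8,has); (14,9,has); (14,10,has)
step 2: rule r1; match: 0->6, 1->2, 2->3, 3->4; deleted nodes 6; deleted edges (6,2,has); (6,3,has); (6,4,has); added nodes 15, 16, 17, 18, 19, 20, 21; added edges (18,2,has); (18,15,has); (18,17,has); (19,3,has); (19,15,has); (19,16,has); (20,4,has); (20,16,has); (20,17,has); (21,15,has); (21,16,has); (21,17,has); result: nodes: 0:pt, 2:pt, 3:pt, 4:pt, 7:F, 8:pt, 9:pt, 10:pt, 11:F, 12:F, 13:F, 14:F, 15:pt, 16:pt, 17:pt, 18:F, 19:F, 20:F, 21:F edges: (7,0,has); (7,3,has); (7,4,has); (11,0,has); (11,8,has); (11,10,has); (12,3,has); (12,8,has); (12,9,has); (13,4,has); (13,9,has); (13,10,has); (14,8,has); (14,9,has); (14,10,has); (18,2,has); (18,15,has); (18,17,has); (19,3,has); (19,15,has); (19,16,has); (20,4,has); (20,16,has); (20,17,has); (21,15,has); (21,16,has); (21,17,has)
step 3: rule r1; match: 0->7, 1->0, 2->3, 3->4; deleted nodes 7; deleted edges (7,0,has); (7,3,has); (7,4,has); added nodes 22, 23, 24, 25, 26, 27, 28; added edges (25,0,has); (25,22,has); (25,24,has); (26,3,has); (26,22,has); (26,23,has); (27,4,has); (27,23,has); (27,24,has); (28,22,has); (28,23,has); (28,24,has); result: nodes: 0:pt, 2:pt, 3:pt, 4:pt, 8:pt, 9:pt, 10:pt, 11:F, 12:F, 13:F, 14:F, 15:pt, 16:pt, 17:pt, 18:F, 19:F, 20:F, 21:F, 22:pt, 23:pt, 24:pt, 25:F, 26:F, 27:F, 28:F edges: (11,0,has); (11,8,has); (11,10,has); (12,3,has); (12,8,has); (12,9,has); (13,4,has); (13,9,has); (13,10,has); (14,8,has); (14,9,has); (14,10,has); (18,2,has); (18,15,has); (18,17,has); (19,3,has); (19,15,has); (19,16,has); (20,4,has); (20,16,has); (20,17,has); (21,15,has); (21,16,has); (21,17,has); (25,0,has); (25,22,has); (25,24,has); (26,3,has); (26,22,has); (26,23,has); (27,4,has); (27,23,has); (27,24,has); (28,22,has); (28,23,has); (28,24,has)
final:
nodes: 0:pt, 2:pt, 3:pt, 4:pt, 8:pt, 9:pt, 10:pt, 11:F, 12:F, 13:F, 14:F, 15:pt, 16:pt, 17:pt, 18:F, 19:F, 20:F, 21:F, 22:pt, 23:pt, 24:pt, 25:F, 26:F, 27:F, 28:F
edges: (11,0,has); (11,8,has); (11,10,has); (12,3,has); (12,8,has); (12,9,has); (13,4,has); (13,9,has); (13,10,has); (14,8,has); (14,9,has); (14,10,has); (18,2,has); (18,15,has); (18,17,has); (19,3,has); (19,15,has); (19,16,has); (20,4,has); (20,16,has); (20,17,has); (21,15,has); (21,16,has); (21,17,has); (25,0,has); (25,22,has); (25,24,has); (26,3,has); (26,22,has); (26,23,has); (27,4,has); (27,23,has); (27,24,has); (28,22,has); (28,23,has); (28,24,has)


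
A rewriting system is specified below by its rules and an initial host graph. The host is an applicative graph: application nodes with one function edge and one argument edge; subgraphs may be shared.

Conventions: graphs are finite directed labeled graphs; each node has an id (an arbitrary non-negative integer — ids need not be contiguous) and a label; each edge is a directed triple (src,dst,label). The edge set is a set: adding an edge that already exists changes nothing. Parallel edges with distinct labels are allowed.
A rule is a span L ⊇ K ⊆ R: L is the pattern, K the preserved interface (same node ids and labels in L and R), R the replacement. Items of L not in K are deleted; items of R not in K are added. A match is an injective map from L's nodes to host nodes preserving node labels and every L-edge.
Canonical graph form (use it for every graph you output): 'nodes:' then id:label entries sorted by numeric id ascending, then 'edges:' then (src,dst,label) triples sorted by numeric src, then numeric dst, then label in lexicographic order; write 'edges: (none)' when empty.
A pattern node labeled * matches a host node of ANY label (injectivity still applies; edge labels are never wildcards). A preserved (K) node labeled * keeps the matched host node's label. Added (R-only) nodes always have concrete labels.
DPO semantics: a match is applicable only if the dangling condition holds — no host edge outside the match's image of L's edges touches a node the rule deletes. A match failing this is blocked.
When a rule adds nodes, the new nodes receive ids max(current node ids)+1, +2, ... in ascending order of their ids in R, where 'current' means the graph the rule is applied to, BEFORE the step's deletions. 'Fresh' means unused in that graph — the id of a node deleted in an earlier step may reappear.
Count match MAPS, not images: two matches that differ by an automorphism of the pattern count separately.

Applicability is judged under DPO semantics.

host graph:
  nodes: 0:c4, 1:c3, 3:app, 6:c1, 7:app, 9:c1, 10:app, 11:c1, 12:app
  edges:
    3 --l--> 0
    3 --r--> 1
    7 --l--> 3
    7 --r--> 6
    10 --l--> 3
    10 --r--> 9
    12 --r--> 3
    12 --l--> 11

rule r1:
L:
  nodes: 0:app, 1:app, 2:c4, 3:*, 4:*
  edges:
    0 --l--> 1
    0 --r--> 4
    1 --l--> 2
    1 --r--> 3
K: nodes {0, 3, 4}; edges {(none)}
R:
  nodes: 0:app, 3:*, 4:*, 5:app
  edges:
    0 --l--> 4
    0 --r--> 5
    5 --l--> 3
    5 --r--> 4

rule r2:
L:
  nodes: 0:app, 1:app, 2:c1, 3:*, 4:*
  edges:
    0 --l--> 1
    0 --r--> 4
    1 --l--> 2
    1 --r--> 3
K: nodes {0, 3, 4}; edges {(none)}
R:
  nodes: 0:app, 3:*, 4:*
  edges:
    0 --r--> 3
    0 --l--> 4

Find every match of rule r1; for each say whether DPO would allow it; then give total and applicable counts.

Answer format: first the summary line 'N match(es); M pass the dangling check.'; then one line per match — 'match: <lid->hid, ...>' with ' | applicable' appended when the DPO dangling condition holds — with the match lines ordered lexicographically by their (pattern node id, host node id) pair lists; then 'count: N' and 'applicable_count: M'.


2 match(es); 0 pass the dangling check.
match: 0->7, 1->3, 2->0, 3->1, 4->6
match: 0->10, 1->3, 2->0, 3->1, 4->9
count: 2
applicable_count: 0


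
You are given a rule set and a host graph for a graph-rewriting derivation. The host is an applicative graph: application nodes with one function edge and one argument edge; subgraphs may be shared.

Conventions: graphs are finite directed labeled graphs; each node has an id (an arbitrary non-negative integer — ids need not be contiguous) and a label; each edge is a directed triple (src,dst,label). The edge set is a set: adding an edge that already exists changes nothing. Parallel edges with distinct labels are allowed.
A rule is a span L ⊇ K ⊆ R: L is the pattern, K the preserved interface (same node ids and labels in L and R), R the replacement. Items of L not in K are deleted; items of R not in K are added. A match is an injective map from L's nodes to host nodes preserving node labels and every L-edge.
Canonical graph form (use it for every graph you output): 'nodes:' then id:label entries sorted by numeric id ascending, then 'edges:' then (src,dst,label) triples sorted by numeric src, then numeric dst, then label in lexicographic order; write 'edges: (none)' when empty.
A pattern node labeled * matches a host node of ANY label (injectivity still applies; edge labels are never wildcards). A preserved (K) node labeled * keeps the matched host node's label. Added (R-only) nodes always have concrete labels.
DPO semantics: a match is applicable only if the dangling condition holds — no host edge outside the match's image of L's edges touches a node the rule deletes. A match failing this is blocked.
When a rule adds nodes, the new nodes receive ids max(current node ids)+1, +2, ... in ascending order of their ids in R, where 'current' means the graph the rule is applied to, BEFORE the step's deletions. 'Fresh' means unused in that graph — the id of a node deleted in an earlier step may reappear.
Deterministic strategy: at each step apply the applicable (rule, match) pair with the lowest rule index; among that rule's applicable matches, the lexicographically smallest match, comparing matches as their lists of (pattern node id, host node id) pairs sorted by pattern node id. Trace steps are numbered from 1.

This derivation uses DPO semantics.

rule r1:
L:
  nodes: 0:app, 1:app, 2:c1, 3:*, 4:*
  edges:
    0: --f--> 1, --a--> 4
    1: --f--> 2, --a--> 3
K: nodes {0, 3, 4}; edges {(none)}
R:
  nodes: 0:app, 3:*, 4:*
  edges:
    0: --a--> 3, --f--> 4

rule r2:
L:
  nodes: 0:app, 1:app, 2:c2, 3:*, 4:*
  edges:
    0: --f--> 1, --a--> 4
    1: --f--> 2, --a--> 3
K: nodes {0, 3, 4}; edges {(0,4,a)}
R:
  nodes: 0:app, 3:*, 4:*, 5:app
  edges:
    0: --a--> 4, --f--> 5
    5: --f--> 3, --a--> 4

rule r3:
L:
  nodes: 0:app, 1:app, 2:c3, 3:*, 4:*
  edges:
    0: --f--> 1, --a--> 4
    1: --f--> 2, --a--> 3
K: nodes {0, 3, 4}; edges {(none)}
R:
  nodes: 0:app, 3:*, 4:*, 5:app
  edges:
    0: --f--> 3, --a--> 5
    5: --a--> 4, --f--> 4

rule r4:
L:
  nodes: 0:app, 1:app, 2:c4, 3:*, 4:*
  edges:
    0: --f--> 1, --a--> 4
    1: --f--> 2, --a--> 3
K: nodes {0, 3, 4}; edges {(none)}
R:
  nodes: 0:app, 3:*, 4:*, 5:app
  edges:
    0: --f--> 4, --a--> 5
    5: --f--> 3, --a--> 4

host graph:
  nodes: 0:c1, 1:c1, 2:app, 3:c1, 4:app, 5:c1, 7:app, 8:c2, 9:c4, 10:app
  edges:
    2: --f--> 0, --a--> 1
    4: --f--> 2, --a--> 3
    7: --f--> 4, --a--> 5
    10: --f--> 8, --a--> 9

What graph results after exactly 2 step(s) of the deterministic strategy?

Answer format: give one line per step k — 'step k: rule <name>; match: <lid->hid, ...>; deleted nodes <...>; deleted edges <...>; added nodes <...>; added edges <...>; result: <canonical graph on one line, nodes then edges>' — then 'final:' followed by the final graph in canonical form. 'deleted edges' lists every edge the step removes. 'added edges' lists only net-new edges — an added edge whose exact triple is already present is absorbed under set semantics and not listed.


step 1: rule r1; match: 0->4, 1->2, 2->0, 3->1, 4->3; deleted nodes 0, 2; deleted edges (2,0,f); (2,1,a); (4,2,f); (4,3,a); added nodes (none); added edges (4,1,a); (4,3,f); result: nodes: 1:c1, 3:c1, 4:app, 5:c1, 7:app, 8:c2, 9:c4, 10:app edges: (4,1,a); (4,3,f); (7,4,f); (7,5,a); (10,8,f); (10,9,a)
step 2: rule r1; match: 0->7, 1->4, 2->3, 3->1, 4->5; deleted nodes 3, 4; deleted edges (4,1,a); (4,3,f); (7,4,f); (7,5,a); added nodes (none); added edges (7,1,a); (7,5,f); result: nodes: 1:c1, 5:c1, 7:app, 8:c2, 9:c4, 10:app edges: (7,1,a); (7,5,f); (10,8,f); (10,9,a)
final:
nodes: 1:c1, 5:c1, 7:app, 8:c2, 9:c4, 10:app
edges: (7,1,a); (7,5,f); (10,8,f); (10,9,a)


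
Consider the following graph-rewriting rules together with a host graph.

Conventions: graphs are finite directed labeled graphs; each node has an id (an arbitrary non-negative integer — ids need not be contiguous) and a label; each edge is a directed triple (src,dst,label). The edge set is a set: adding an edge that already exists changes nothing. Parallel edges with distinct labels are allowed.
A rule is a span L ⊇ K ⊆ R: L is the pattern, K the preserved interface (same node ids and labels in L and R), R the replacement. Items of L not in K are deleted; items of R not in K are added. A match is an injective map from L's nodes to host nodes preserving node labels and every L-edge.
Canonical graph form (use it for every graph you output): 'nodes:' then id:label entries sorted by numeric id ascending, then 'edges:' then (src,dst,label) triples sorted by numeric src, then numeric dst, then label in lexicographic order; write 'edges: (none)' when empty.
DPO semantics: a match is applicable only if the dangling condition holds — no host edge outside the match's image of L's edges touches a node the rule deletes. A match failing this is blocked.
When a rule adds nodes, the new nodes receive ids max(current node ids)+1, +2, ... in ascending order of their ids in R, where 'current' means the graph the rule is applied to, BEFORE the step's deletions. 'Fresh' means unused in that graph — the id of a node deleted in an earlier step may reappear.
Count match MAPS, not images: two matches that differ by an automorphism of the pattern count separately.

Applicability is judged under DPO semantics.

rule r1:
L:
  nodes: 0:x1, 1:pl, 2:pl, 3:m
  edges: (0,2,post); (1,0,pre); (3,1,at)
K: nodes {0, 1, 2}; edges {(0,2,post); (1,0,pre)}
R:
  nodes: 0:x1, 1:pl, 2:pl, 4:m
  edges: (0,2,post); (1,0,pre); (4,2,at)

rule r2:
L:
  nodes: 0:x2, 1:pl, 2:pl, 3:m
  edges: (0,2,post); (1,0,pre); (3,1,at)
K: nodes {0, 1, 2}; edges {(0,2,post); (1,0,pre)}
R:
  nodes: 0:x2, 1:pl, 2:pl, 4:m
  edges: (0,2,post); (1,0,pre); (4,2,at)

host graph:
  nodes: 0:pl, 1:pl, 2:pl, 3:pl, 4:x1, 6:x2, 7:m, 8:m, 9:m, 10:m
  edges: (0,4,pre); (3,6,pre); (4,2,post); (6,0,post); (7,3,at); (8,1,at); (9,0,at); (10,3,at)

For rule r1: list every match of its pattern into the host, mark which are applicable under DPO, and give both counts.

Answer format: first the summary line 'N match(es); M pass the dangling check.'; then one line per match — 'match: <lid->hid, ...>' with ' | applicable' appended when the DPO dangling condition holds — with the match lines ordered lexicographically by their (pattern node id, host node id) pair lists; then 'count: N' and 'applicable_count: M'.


1 match(es); 1 pass the dangling check.
match: 0->4, 1->0, 2->2, 3->9 | applicable
count: 1
applicable_count: 1


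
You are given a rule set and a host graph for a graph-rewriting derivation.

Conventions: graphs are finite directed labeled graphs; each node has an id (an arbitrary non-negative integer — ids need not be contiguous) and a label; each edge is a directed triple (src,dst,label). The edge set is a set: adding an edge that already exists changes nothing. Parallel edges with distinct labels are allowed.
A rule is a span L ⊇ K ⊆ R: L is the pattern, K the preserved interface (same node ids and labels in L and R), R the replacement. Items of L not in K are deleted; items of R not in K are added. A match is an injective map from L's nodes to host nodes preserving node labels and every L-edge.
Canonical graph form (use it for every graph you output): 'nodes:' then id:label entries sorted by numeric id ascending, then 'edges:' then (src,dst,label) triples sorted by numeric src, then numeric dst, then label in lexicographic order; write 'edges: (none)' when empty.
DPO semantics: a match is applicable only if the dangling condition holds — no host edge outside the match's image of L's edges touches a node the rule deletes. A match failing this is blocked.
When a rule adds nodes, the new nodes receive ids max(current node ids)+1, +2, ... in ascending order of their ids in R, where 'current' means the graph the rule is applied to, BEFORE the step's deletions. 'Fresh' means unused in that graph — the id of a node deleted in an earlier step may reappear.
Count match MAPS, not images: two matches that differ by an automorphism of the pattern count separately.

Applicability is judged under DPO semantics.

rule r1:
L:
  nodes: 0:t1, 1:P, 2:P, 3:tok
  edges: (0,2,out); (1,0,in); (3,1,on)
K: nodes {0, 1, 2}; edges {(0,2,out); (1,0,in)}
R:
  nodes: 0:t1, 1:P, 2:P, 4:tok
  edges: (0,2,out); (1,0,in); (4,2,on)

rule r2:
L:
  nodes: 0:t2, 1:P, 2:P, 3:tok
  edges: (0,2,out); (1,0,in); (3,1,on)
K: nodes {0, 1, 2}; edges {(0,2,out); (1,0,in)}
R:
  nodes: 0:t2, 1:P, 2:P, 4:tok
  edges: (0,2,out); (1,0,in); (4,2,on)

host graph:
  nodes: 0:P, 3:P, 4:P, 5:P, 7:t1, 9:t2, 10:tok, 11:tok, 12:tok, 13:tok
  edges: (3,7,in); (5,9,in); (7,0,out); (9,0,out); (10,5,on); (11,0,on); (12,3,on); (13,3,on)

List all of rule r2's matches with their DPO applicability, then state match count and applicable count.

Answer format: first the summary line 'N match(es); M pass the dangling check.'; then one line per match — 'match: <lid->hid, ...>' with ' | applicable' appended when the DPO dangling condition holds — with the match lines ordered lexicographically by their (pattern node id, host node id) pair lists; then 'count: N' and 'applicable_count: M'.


1 match(es); 1 pass the dangling check.
match: 0->9, 1->5, 2->0, 3->10 | applicable
count: 1
applicable_count: 1


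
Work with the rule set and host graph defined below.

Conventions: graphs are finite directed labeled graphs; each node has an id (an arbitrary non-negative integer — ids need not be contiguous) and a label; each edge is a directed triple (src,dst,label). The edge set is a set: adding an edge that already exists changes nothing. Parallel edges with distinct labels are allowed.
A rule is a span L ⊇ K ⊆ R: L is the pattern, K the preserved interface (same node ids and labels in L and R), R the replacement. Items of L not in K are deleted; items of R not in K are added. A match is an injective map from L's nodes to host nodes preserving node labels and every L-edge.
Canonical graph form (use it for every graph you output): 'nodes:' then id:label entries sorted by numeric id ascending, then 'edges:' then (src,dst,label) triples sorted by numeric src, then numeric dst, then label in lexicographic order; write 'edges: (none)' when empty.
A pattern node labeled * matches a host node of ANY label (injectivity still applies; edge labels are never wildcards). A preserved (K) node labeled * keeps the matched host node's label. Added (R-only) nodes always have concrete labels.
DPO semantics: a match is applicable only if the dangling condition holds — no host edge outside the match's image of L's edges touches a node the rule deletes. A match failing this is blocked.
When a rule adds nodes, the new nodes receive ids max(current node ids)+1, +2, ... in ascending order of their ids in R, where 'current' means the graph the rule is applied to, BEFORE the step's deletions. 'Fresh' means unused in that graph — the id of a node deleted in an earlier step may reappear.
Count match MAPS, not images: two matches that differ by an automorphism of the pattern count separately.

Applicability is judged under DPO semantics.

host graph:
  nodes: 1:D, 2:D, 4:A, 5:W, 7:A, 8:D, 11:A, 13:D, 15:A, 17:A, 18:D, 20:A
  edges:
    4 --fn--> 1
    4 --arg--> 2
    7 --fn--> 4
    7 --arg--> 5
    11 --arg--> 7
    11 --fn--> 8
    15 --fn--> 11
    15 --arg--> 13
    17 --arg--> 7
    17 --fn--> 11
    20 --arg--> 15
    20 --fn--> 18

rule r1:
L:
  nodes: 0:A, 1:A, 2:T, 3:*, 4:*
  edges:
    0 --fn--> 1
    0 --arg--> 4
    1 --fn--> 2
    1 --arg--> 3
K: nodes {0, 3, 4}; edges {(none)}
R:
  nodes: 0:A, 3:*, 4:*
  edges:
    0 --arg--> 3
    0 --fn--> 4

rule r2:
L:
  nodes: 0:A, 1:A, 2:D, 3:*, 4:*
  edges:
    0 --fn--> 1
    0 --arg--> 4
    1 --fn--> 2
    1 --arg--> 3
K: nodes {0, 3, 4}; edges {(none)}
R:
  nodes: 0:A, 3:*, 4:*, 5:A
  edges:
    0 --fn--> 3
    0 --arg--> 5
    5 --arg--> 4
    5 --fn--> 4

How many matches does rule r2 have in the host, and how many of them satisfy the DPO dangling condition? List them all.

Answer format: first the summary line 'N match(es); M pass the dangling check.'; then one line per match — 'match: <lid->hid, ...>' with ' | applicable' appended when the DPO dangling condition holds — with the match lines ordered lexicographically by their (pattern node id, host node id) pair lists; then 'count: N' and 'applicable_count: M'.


2 match(es); 1 pass the dangling check.
match: 0->7, 1->4, 2->1, 3->2, 4->5 | applicable
match: 0->15, 1->11, 2->8, 3->7, 4->13
count: 2
applicable_count: 1


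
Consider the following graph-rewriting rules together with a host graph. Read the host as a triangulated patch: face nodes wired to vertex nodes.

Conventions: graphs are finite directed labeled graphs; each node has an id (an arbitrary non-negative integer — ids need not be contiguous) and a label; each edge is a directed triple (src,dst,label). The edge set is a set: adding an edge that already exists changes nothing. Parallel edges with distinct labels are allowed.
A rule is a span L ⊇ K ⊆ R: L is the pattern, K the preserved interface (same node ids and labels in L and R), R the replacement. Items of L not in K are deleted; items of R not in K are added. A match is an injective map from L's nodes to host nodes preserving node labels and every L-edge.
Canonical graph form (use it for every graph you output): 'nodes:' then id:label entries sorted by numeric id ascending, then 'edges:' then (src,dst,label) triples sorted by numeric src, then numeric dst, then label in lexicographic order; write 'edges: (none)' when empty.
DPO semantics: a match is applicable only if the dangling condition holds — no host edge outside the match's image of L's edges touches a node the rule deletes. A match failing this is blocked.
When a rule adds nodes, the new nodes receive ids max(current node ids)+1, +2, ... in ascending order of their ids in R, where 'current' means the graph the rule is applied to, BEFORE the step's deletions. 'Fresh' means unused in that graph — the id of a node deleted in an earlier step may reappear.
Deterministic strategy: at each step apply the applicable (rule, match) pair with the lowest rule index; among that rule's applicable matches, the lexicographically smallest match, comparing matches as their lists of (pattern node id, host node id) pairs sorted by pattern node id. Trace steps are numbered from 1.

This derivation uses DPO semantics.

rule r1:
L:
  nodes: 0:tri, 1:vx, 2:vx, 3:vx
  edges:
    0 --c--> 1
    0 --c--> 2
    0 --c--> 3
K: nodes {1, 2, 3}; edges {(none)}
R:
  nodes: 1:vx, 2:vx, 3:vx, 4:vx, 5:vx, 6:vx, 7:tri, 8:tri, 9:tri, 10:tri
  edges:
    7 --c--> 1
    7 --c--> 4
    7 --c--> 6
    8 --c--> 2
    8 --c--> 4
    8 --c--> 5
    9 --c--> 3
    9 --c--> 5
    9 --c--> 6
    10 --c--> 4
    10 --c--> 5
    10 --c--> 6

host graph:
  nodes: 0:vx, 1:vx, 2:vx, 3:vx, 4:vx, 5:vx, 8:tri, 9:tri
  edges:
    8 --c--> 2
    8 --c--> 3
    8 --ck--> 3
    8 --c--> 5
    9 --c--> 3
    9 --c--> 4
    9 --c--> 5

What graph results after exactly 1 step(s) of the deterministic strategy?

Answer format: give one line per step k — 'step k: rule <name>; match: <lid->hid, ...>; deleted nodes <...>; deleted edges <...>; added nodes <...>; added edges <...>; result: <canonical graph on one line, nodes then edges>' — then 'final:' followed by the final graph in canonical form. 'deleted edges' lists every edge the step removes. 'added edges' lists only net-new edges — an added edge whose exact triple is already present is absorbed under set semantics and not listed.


step 1: rule r1; match: 0->9, 1->3, 2->4, 3->5; deleted nodes 9; deleted edges (9,3,c); (9,4,c); (9,5,c); added nodes 10, 11, 12, 13, 14, 15, 16; added edges (13,3,c); (13,10,c); (13,12,c); (14,4,c); (14,10,c); (14,11,c); (15,5,c); (15,11,c); (15,12,c); (16,10,c); (16,11,c); (16,12,c); result: nodes: 0:vx, 1:vx, 2:vx, 3:vx, 4:vx, 5:vx, 8:tri, 10:vx, 11:vx, 12:vx, 13:tri, 14:tri, 15:tri, 16:tri edges: (8,2,c); (8,3,c); (8,3,ck); (8,5,c); (13,3,c); (13,10,c); (13,12,c); (14,4,c); (14,10,c); (14,11,c); (15,5,c); (15,11,c); (15,12,c); (16,10,c); (16,11,c); (16,12,c)
final:
nodes: 0:vx, 1:vx, 2:vx, 3:vx, 4:vx, 5:vx, 8:tri, 10:vx, 11:vx, 12:vx, 13:tri, 14:tri, 15:tri, 16:tri
edges: (8,2,c); (8,3,c); (8,3,ck); (8,5,c); (13,3,c); (13,10,c); (13,12,c); (14,4,c); (14,10,c); (14,11,c); (15,5,c); (15,11,c); (15,12,c); (16,10,c); (16,11,c); (16,12,c)
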